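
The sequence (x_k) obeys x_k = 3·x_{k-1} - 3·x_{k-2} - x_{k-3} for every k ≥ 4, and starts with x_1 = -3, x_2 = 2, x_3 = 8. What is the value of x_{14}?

x_4 = 21  x_5 = 37  x_6 = 40  …  x_{11} = -1532  x_{12} = -539  x_{13} = 4137  x_{14} = 15560.

15560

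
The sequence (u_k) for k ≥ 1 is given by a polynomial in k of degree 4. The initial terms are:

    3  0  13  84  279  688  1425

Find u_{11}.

10773

1st diffs: -3, 13, 71, 195, 409, 737.
2nd diffs: 16, 58, 124, 214, 328.
3rd diffs: 42, 66, 90, 114.
4th diffs: 24, 24, 24 (constant).
So u_k = k^4 - 3k^3 + k^2 + 4.
Evaluating at k = 11 gives u_{11} = 10773.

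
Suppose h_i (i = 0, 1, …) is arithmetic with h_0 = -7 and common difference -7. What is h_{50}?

-357

h_i = -7 + (i - 0)·(-7).
h_{50} = -7 + 50·(-7) = -357.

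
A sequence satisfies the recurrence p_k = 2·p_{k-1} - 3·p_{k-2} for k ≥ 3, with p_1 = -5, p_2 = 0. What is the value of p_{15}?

-1965

Step forward from the initial values:
p_3 = 15, p_4 = 30, p_5 = 15, …, p_{12} = -330, p_{13} = -3945, p_{14} = -6900, p_{15} = -1965.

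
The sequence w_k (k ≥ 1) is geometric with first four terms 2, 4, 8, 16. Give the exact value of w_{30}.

Common ratio r = 2.
w_k = 2·2^(k-1).
w_{30} = 2·2^29 = 1073741824.

1073741824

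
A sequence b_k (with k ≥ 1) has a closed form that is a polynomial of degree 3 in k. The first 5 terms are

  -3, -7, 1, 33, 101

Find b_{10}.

1st diffs: -4, 8, 32, 68.
2nd diffs: 12, 24, 36.
3rd diffs: 12, 12 (constant).
So b_k = 2k^3 - 6k^2 + 1.
Evaluating at k = 10 gives b_{10} = 1401.

1401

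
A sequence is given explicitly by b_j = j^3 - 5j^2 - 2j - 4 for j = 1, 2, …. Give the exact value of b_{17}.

3430

b_{17} = 1·17^3 - 5·17^2 - 2·17 - 4 = 3430.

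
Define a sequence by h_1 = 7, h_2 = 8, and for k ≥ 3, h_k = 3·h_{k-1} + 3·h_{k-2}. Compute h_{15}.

h_3 = 45;  h_4 = 159;  h_5 = 612;  …;  h_{12} = 6872769;  h_{13} = 26056647;  h_{14} = 98788248;  h_{15} = 374534685.

374534685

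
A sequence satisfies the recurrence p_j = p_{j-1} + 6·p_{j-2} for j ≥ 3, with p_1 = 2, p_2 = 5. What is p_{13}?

957413

Step forward from the initial values:
p_3 = 17  p_4 = 47  p_5 = 149  …  p_{10} = 35327  p_{11} = 106493  p_{12} = 318455  p_{13} = 957413.
(Characteristic roots are 3 and -2.)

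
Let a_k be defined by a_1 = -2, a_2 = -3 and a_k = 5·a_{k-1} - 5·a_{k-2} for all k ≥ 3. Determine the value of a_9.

-3125

Iterate the recurrence:
a_3 = -5  a_4 = -10  a_5 = -25  a_6 = -75  a_7 = -250  a_8 = -875  a_9 = -3125.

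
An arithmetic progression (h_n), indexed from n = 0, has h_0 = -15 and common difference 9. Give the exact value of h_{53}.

462

h_n = -15 + (n - 0)·9.
h_{53} = -15 + 53·9 = 462.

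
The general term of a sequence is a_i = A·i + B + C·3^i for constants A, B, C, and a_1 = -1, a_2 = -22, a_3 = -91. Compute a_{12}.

The three given values yield: A + B + 3C = -1; 2A + B + 9C = -22; 3A + B + 27C = -91.
Subtracting the first from the second: A + 6C = -21.
Subtracting the second from the third: A + 18C = -69.
Solving: C = -4, A = 3, then B = 8.
Therefore a_{12} = 36 + 8 + (-4)·531441 = -2125720.

-2125720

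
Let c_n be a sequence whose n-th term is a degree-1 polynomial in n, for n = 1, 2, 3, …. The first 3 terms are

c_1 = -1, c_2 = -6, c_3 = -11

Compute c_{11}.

1st diffs: -5, -5 (constant).
So c_n = -5n + 4.
Evaluating at n = 11 gives c_{11} = -51.

-51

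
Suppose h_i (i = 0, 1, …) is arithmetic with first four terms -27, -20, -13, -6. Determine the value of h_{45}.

288

Common difference d = 7.
h_i = -27 + (i - 0)·7.
h_{45} = -27 + 45·7 = 288.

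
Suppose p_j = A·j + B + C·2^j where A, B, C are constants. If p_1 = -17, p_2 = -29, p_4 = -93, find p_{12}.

-20509

The three given values yield: A + B + 2C = -17; 2A + B + 4C = -29; 4A + B + 16C = -93.
Subtracting the first from the second: A + 2C = -12.
Subtracting the second from the third: 2A + 12C = -64.
Solving: C = -5, A = -2, then B = -5.
Therefore p_{12} = -24 + (-5) + (-5)·4096 = -20509.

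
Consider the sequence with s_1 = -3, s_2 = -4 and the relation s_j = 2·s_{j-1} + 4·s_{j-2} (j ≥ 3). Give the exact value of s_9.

-20736

s_3 = -20;  s_4 = -56;  s_5 = -192;  s_6 = -608;  s_7 = -1984;  s_8 = -6400;  s_9 = -20736.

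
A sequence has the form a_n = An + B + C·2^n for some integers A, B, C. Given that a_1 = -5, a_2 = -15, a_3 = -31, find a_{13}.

Plug in n = 1, 2, 3: A + B + 2C = -5; 2A + B + 4C = -15; 3A + B + 8C = -31.
Subtracting the first from the second: A + 2C = -10.
Subtracting the second from the third: A + 4C = -16.
Solving: C = -3, A = -4, then B = 5.
Hence a_{13} = -4·13 + 5 + (-3)·8192 = -24623.

-24623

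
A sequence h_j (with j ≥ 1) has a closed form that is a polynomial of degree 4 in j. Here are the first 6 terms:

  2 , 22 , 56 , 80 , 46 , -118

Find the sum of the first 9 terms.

-4134

1st diffs: 20, 34, 24, -34, -164.
2nd diffs: 14, -10, -58, -130.
3rd diffs: -24, -48, -72.
4th diffs: -24, -24 (constant).
Newton forward-difference form: h_j = 2 + 20·C(j-1,1) + 14·C(j-1,2) + (-24)·C(j-1,3) + (-24)·C(j-1,4).
Continuing: -508, -1244, -2470.
Summing j = 1..9 (9 terms) gives -4134.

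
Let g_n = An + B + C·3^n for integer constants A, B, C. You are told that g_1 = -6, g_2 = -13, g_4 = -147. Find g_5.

-466

Plug in n = 1, 2, 4: A + B + 3C = -6; 2A + B + 9C = -13; 4A + B + 81C = -147.
Subtracting the first from the second: A + 6C = -7.
Subtracting the second from the third: 2A + 72C = -134.
Solving: C = -2, A = 5, then B = -5.
Hence g_5 = 5·5 + (-5) + (-2)·243 = -466.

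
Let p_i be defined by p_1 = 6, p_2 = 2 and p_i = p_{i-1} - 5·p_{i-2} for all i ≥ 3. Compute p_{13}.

-81978

Applying the relation repeatedly:
p_3 = -28; p_4 = -38; p_5 = 102; …; p_{10} = 7802; p_{11} = 10742; p_{12} = -28268; p_{13} = -81978.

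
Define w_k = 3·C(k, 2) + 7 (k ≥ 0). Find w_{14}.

C(14, 2) = 91, so w_{14} = 280.

280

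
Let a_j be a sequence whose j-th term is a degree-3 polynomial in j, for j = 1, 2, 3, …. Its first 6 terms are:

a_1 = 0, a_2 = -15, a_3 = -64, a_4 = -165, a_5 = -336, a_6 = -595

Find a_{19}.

1st diffs: -15, -49, -101, -171, -259.
2nd diffs: -34, -52, -70, -88.
3rd diffs: -18, -18, -18 (constant).
So a_j = -3j^3 + j^2 + 3j - 1.
Evaluating at j = 19 gives a_{19} = -20160.

-20160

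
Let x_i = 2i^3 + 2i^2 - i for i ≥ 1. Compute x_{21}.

19383

x_{21} = 2·21^3 + 2·21^2 - 1·21 = 19383.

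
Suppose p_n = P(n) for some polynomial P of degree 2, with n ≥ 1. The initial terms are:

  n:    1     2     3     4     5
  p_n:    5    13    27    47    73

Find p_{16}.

1st diffs: 8, 14, 20, 26.
2nd diffs: 6, 6, 6 (constant).
Newton forward-difference form: p_n = 5 + 8·C(n-1,1) + 6·C(n-1,2).
At n = 16: n-1 = 15, so p_{16} = 5 + 120 + 630 = 755.

755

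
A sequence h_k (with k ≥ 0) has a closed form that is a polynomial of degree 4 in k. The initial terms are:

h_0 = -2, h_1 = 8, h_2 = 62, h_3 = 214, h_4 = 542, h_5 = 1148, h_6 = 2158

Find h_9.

9232

1st diffs: 10, 54, 152, 328, 606, 1010.
2nd diffs: 44, 98, 176, 278, 404.
3rd diffs: 54, 78, 102, 126.
4th diffs: 24, 24, 24 (constant).
Newton forward-difference form: h_k = -2 + 10·C(k,1) + 44·C(k,2) + 54·C(k,3) + 24·C(k,4).
At k = 9: k = 9, so h_9 = -2 + 90 + 1584 + 4536 + 3024 = 9232.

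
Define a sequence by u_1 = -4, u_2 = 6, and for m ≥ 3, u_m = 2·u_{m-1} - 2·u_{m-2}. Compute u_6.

Applying the relation repeatedly:
u_3 = 20; u_4 = 28; u_5 = 16; u_6 = -24.

-24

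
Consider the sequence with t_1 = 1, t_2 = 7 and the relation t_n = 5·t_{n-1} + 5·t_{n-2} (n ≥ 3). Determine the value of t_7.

47125

Compute successive terms:
t_3 = 40; t_4 = 235; t_5 = 1375; t_6 = 8050; t_7 = 47125.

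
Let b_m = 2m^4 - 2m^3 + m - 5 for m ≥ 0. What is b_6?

b_6 = 2·6^4 - 2·6^3 + 1·6 - 5 = 2161.

2161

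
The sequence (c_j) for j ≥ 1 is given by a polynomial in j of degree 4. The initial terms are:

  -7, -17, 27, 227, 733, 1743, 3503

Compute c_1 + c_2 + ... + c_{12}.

99642

1st diffs: -10, 44, 200, 506, 1010, 1760.
2nd diffs: 54, 156, 306, 504, 750.
3rd diffs: 102, 150, 198, 246.
4th diffs: 48, 48, 48 (constant).
Newton forward-difference form: c_j = -7 + (-10)·C(j-1,1) + 54·C(j-1,2) + 102·C(j-1,3) + 48·C(j-1,4).
Continuing: …, 6307, 10497, 16463, 24643, …, c_{12} = 35523.
Summing j = 1..12 (12 terms) gives 99642.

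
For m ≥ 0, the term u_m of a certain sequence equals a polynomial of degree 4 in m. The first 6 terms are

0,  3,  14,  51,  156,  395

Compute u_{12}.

16404

1st diffs: 3, 11, 37, 105, 239.
2nd diffs: 8, 26, 68, 134.
3rd diffs: 18, 42, 66.
4th diffs: 24, 24 (constant).
Newton forward-difference form: u_m = 3·C(m,1) + 8·C(m,2) + 18·C(m,3) + 24·C(m,4).
At m = 12: m = 12, so u_{12} = 36 + 528 + 3960 + 11880 = 16404.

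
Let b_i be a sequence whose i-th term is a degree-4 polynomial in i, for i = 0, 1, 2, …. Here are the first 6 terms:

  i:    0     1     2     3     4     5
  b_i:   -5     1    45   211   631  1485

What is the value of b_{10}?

1st diffs: 6, 44, 166, 420, 854.
2nd diffs: 38, 122, 254, 434.
3rd diffs: 84, 132, 180.
4th diffs: 48, 48 (constant).
Newton forward-difference form: b_i = -5 + 6·C(i,1) + 38·C(i,2) + 84·C(i,3) + 48·C(i,4).
At i = 10: i = 10, so b_{10} = -5 + 60 + 1710 + 10080 + 10080 = 21925.

21925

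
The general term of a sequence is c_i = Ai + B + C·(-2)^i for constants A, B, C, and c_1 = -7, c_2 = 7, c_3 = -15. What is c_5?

-59

Plug in i = 1, 2, 3: A + B - 2C = -7; 2A + B + 4C = 7; 3A + B - 8C = -15.
Subtracting the first from the second: A + 6C = 14.
Subtracting the second from the third: A - 12C = -22.
Solving: C = 2, A = 2, then B = -5.
Hence c_5 = 2·5 + (-5) + 2·(-32) = -59.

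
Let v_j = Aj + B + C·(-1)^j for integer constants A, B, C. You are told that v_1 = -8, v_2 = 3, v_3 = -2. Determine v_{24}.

Write the equations: A + B - C = -8; 2A + B + C = 3; 3A + B - C = -2.
Subtracting the first from the second: A + 2C = 11.
Subtracting the second from the third: A - 2C = -5.
Solving: C = 4, A = 3, then B = -7.
So v_j = 3·j + (-7) + 4·(-1)^j; at j=24 this is 69.

69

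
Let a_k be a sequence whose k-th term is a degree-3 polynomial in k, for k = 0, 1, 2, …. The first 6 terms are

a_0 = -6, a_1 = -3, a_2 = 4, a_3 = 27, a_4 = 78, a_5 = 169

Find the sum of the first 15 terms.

1st diffs: 3, 7, 23, 51, 91.
2nd diffs: 4, 16, 28, 40.
3rd diffs: 12, 12, 12 (constant).
So a_k = 2k^3 - 4k^2 + 5k - 6.
Continuing: …, 312, 519, 802, 1173, …, a_{14} = 4768.
Summing k = 0..14 (15 terms) gives 18425.

18425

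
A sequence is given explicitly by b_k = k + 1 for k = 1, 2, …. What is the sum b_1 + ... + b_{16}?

Over k = 1..16: Σk = 136.
Total = (1)·136 + (1)·16 = 152.

152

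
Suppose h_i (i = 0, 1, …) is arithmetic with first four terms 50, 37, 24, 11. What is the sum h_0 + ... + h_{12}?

Common difference d = -13.
h_i = 50 + (i - 0)·(-13).
h_{12} = -106; S = 13·(50 + (-106))/2 = -364.

-364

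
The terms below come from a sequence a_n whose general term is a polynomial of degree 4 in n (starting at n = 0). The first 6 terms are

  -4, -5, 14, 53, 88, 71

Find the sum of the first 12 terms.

1st diffs: -1, 19, 39, 35, -17.
2nd diffs: 20, 20, -4, -52.
3rd diffs: 0, -24, -48.
4th diffs: -24, -24 (constant).
Newton forward-difference form: a_n = -4 + (-1)·C(n,1) + 20·C(n,2) + (-24)·C(n,4).
Continuing: …, -70, -431, -1132, -2317, …, a_{11} = -6835.
Summing n = 0..11 (12 terms) gives -14722.

-14722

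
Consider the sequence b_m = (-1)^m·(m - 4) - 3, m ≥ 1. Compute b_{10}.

3

(-1)^10 = 1; m - 4 at m=10 is 6; so b_{10} = 3.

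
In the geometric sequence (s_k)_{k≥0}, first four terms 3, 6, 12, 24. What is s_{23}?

Common ratio r = 2.
s_k = 3·2^(k-0).
s_{23} = 3·2^23 = 25165824.

25165824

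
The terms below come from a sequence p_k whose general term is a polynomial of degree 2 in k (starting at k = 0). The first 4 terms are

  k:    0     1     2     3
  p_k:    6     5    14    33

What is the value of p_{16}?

1190

1st diffs: -1, 9, 19.
2nd diffs: 10, 10 (constant).
Newton forward-difference form: p_k = 6 + (-1)·C(k,1) + 10·C(k,2).
At k = 16: k = 16, so p_{16} = 6 - 16 + 1200 = 1190.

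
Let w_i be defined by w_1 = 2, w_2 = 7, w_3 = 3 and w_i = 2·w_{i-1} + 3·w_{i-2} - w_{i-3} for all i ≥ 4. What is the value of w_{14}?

873401

Iterate the recurrence:
w_4 = 25  w_5 = 52  w_6 = 176  …  w_{11} = 35343  w_{12} = 103000  w_{13} = 299872  w_{14} = 873401.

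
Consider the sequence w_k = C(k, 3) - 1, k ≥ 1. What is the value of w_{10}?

C(10, 3) = 120, so w_{10} = 119.

119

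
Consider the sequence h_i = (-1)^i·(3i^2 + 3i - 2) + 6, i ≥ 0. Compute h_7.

-160

(-1)^7 = -1; 3i^2 + 3i - 2 at i=7 is 166; so h_7 = -160.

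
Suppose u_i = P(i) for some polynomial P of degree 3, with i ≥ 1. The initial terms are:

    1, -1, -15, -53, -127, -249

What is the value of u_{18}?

1st diffs: -2, -14, -38, -74, -122.
2nd diffs: -12, -24, -36, -48.
3rd diffs: -12, -12, -12 (constant).
So u_i = -2i^3 + 6i^2 - 6i + 3.
Evaluating at i = 18 gives u_{18} = -9825.

-9825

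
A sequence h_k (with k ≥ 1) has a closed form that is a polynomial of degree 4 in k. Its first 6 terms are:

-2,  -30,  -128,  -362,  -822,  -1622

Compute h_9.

-7562

1st diffs: -28, -98, -234, -460, -800.
2nd diffs: -70, -136, -226, -340.
3rd diffs: -66, -90, -114.
4th diffs: -24, -24 (constant).
Newton forward-difference form: h_k = -2 + (-28)·C(k-1,1) + (-70)·C(k-1,2) + (-66)·C(k-1,3) + (-24)·C(k-1,4).
At k = 9: k-1 = 8, so h_9 = -2 - 224 - 1960 - 3696 - 1680 = -7562.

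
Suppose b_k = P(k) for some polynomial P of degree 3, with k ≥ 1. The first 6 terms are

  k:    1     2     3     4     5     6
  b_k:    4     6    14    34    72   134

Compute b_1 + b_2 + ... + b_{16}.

1st diffs: 2, 8, 20, 38, 62.
2nd diffs: 6, 12, 18, 24.
3rd diffs: 6, 6, 6 (constant).
So b_k = k^3 - 3k^2 + 4k + 2.
Continuing: …, 226, 354, 524, 742, …, b_{16} = 3394.
Summing k = 1..16 (16 terms) gives 14584.

14584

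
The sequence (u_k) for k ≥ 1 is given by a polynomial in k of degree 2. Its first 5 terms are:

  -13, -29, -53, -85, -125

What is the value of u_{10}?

1st diffs: -16, -24, -32, -40.
2nd diffs: -8, -8, -8 (constant).
Newton forward-difference form: u_k = -13 + (-16)·C(k-1,1) + (-8)·C(k-1,2).
At k = 10: k-1 = 9, so u_{10} = -13 - 144 - 288 = -445.

-445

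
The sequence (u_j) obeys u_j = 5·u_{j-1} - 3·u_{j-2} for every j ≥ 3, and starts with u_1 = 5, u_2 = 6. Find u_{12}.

u_3 = 15; u_4 = 57; u_5 = 240; u_6 = 1029; u_7 = 4425; u_8 = 19038; u_9 = 81915; u_{10} = 352461; u_{11} = 1516560; u_{12} = 6525417.

6525417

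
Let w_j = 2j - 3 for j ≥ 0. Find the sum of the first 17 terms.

Over j = 0..16: Σj = 136.
Total = (2)·136 + (-3)·17 = 221.

221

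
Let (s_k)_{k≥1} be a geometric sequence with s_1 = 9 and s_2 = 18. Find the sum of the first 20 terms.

9437175

Common ratio r = 2.
s_k = 9·2^(k-1).
S = 9·(2^20 - 1)/(2 - 1) = 9·(1048576 - 1)/(1) = 9437175.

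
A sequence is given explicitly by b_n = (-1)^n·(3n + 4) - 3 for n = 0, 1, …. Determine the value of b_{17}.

(-1)^17 = -1; 3n + 4 at n=17 is 55; so b_{17} = -58.

-58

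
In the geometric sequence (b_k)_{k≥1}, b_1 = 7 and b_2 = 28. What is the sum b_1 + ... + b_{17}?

40086361427

Common ratio r = 4.
b_k = 7·4^(k-1).
S = 7·(4^17 - 1)/(4 - 1) = 7·(17179869184 - 1)/(3) = 40086361427.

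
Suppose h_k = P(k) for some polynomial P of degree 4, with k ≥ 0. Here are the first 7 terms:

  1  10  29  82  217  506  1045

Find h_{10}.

8461

1st diffs: 9, 19, 53, 135, 289, 539.
2nd diffs: 10, 34, 82, 154, 250.
3rd diffs: 24, 48, 72, 96.
4th diffs: 24, 24, 24 (constant).
Newton forward-difference form: h_k = 1 + 9·C(k,1) + 10·C(k,2) + 24·C(k,3) + 24·C(k,4).
At k = 10: k = 10, so h_{10} = 1 + 90 + 450 + 2880 + 5040 = 8461.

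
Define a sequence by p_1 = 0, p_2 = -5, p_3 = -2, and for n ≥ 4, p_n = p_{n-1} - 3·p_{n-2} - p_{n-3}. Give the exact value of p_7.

-98

p_4 = 13;  p_5 = 24;  p_6 = -13;  p_7 = -98.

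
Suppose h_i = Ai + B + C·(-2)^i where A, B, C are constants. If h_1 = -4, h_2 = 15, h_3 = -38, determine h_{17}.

-524364

The three given values yield: A + B - 2C = -4; 2A + B + 4C = 15; 3A + B - 8C = -38.
Subtracting the first from the second: A + 6C = 19.
Subtracting the second from the third: A - 12C = -53.
Solving: C = 4, A = -5, then B = 9.
Hence h_{17} = -5·17 + 9 + 4·(-131072) = -524364.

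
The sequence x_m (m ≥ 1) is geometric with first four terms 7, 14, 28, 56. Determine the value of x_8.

Common ratio r = 2.
x_m = 7·2^(m-1).
x_8 = 7·2^7 = 896.

896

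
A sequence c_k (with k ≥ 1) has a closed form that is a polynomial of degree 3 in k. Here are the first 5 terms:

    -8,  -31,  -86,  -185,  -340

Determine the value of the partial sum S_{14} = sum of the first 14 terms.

1st diffs: -23, -55, -99, -155.
2nd diffs: -32, -44, -56.
3rd diffs: -12, -12 (constant).
So c_k = -2k^3 - 4k^2 + 3k - 5.
Continuing: …, -563, -866, -1261, -1760, …, c_{14} = -6235.
Summing k = 1..14 (14 terms) gives -25865.

-25865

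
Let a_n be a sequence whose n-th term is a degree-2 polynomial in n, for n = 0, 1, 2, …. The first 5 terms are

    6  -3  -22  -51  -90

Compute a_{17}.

1st diffs: -9, -19, -29, -39.
2nd diffs: -10, -10, -10 (constant).
Newton forward-difference form: a_n = 6 + (-9)·C(n,1) + (-10)·C(n,2).
At n = 17: n = 17, so a_{17} = 6 - 153 - 1360 = -1507.

-1507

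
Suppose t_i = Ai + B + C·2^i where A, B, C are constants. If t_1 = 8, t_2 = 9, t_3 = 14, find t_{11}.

Plug in i = 1, 2, 3: A + B + 2C = 8; 2A + B + 4C = 9; 3A + B + 8C = 14.
Subtracting the first from the second: A + 2C = 1.
Subtracting the second from the third: A + 4C = 5.
Solving: C = 2, A = -3, then B = 7.
Hence t_{11} = -3·11 + 7 + 2·2048 = 4070.

4070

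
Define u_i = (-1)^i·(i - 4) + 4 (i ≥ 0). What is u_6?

6

(-1)^6 = 1; i - 4 at i=6 is 2; so u_6 = 6.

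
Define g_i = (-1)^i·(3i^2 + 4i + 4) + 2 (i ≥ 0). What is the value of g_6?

(-1)^6 = 1; 3i^2 + 4i + 4 at i=6 is 136; so g_6 = 138.

138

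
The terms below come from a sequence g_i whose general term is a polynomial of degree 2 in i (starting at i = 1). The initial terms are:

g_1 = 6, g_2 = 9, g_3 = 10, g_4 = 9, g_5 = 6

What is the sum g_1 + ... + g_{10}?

1st diffs: 3, 1, -1, -3.
2nd diffs: -2, -2, -2 (constant).
Newton forward-difference form: g_i = 6 + 3·C(i-1,1) + (-2)·C(i-1,2).
Continuing: …, 1, -6, -15, -26, …, g_{10} = -39.
Summing i = 1..10 (10 terms) gives -45.

-45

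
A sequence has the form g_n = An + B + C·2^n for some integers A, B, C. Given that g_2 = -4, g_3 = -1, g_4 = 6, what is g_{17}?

131049

Plug in n = 2, 3, 4: 2A + B + 4C = -4; 3A + B + 8C = -1; 4A + B + 16C = 6.
Subtracting the first from the second: A + 4C = 3.
Subtracting the second from the third: A + 8C = 7.
Solving: C = 1, A = -1, then B = -6.
Hence g_{17} = -1·17 + (-6) + 1·131072 = 131049.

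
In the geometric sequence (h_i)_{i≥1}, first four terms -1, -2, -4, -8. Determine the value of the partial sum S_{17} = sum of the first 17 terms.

-131071

Common ratio r = 2.
h_i = (-1)·2^(i-1).
S = (-1)·(2^17 - 1)/(2 - 1) = (-1)·(131072 - 1)/(1) = -131071.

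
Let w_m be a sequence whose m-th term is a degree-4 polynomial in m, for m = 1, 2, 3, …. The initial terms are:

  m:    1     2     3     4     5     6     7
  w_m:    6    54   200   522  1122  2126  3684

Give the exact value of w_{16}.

79266

1st diffs: 48, 146, 322, 600, 1004, 1558.
2nd diffs: 98, 176, 278, 404, 554.
3rd diffs: 78, 102, 126, 150.
4th diffs: 24, 24, 24 (constant).
So w_m = m^4 + 3m^3 + 6m^2 - 6m + 2.
Evaluating at m = 16 gives w_{16} = 79266.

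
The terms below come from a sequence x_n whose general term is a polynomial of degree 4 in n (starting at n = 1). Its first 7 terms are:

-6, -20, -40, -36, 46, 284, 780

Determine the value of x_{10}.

1st diffs: -14, -20, 4, 82, 238, 496.
2nd diffs: -6, 24, 78, 156, 258.
3rd diffs: 30, 54, 78, 102.
4th diffs: 24, 24, 24 (constant).
So x_n = n^4 - 5n^3 + 2n^2 - 4.
Evaluating at n = 10 gives x_{10} = 5196.

5196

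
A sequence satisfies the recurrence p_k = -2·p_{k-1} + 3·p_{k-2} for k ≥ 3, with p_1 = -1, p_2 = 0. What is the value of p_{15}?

p_3 = -3, p_4 = 6, p_5 = -21, …, p_{12} = 44286, p_{13} = -132861, p_{14} = 398580, p_{15} = -1195743.
(Characteristic roots are 1 and -3.)

-1195743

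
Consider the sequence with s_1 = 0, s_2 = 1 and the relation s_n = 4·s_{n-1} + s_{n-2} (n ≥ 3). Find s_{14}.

Compute successive terms:
s_3 = 4;  s_4 = 17;  s_5 = 72;  …;  s_{11} = 416020;  s_{12} = 1762289;  s_{13} = 7465176;  s_{14} = 31622993.

31622993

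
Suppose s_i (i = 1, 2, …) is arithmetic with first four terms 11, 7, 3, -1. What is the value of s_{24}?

-81

Common difference d = -4.
s_i = 11 + (i - 1)·(-4).
s_{24} = 11 + 23·(-4) = -81.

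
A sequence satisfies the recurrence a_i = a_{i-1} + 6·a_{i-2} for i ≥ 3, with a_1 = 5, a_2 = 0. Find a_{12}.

348150

Iterate the recurrence:
a_3 = 30, a_4 = 30, a_5 = 210, a_6 = 390, a_7 = 1650, a_8 = 3990, a_9 = 13890, a_{10} = 37830, a_{11} = 121170, a_{12} = 348150.
(Characteristic roots are 3 and -2.)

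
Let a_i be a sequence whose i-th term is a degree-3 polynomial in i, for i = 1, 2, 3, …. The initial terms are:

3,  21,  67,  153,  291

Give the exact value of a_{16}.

8673

1st diffs: 18, 46, 86, 138.
2nd diffs: 28, 40, 52.
3rd diffs: 12, 12 (constant).
Newton forward-difference form: a_i = 3 + 18·C(i-1,1) + 28·C(i-1,2) + 12·C(i-1,3).
At i = 16: i-1 = 15, so a_{16} = 3 + 270 + 2940 + 5460 = 8673.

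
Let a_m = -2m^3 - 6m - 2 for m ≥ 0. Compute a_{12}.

a_{12} = -2·12^3 - 6·12 - 2 = -3530.

-3530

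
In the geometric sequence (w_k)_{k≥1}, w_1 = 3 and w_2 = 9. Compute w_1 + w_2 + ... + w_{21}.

Common ratio r = 3.
w_k = 3·3^(k-1).
S = 3·(3^21 - 1)/(3 - 1) = 3·(10460353203 - 1)/(2) = 15690529803.

15690529803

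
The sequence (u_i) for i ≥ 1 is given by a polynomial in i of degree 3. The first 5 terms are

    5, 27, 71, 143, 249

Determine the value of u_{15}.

1st diffs: 22, 44, 72, 106.
2nd diffs: 22, 28, 34.
3rd diffs: 6, 6 (constant).
Newton forward-difference form: u_i = 5 + 22·C(i-1,1) + 22·C(i-1,2) + 6·C(i-1,3).
At i = 15: i-1 = 14, so u_{15} = 5 + 308 + 2002 + 2184 = 4499.

4499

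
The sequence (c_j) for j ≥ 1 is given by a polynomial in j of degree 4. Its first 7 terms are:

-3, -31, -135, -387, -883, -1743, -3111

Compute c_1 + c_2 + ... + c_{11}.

1st diffs: -28, -104, -252, -496, -860, -1368.
2nd diffs: -76, -148, -244, -364, -508.
3rd diffs: -72, -96, -120, -144.
4th diffs: -24, -24, -24 (constant).
So c_j = -j^4 - 2j^3 - j^2 + 4j - 3.
Continuing: -5155, -8067, -12063, -17383.
Summing j = 1..11 (11 terms) gives -48961.

-48961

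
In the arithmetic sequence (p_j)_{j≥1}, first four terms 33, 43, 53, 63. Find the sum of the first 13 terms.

1209

Common difference d = 10.
p_j = 33 + (j - 1)·10.
p_{13} = 153; S = 13·(33 + 153)/2 = 1209.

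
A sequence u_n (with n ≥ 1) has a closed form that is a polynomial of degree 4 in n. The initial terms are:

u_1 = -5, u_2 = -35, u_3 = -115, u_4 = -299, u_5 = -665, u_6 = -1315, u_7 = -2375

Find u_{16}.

-63035

1st diffs: -30, -80, -184, -366, -650, -1060.
2nd diffs: -50, -104, -182, -284, -410.
3rd diffs: -54, -78, -102, -126.
4th diffs: -24, -24, -24 (constant).
Newton forward-difference form: u_n = -5 + (-30)·C(n-1,1) + (-50)·C(n-1,2) + (-54)·C(n-1,3) + (-24)·C(n-1,4).
At n = 16: n-1 = 15, so u_{16} = -5 - 450 - 5250 - 24570 - 32760 = -63035.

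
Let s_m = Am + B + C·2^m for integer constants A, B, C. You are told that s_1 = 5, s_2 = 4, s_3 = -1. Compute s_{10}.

-2012

Plug in m = 1, 2, 3: A + B + 2C = 5; 2A + B + 4C = 4; 3A + B + 8C = -1.
Subtracting the first from the second: A + 2C = -1.
Subtracting the second from the third: A + 4C = -5.
Solving: C = -2, A = 3, then B = 6.
So s_m = 3·m + 6 + (-2)·2^m; at m=10 this is -2012.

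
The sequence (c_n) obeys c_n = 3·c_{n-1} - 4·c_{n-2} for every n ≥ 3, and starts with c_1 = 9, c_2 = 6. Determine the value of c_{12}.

-13326

Compute successive terms:
c_3 = -18, c_4 = -78, c_5 = -162, c_6 = -174, c_7 = 126, c_8 = 1074, c_9 = 2718, c_{10} = 3858, c_{11} = 702, c_{12} = -13326.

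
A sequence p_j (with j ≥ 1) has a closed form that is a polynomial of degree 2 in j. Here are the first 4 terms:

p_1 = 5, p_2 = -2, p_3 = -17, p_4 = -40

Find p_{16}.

-940

1st diffs: -7, -15, -23.
2nd diffs: -8, -8 (constant).
Newton forward-difference form: p_j = 5 + (-7)·C(j-1,1) + (-8)·C(j-1,2).
At j = 16: j-1 = 15, so p_{16} = 5 - 105 - 840 = -940.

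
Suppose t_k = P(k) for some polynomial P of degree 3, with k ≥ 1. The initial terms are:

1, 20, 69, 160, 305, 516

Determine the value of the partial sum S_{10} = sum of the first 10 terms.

6985

1st diffs: 19, 49, 91, 145, 211.
2nd diffs: 30, 42, 54, 66.
3rd diffs: 12, 12, 12 (constant).
Newton forward-difference form: t_k = 1 + 19·C(k-1,1) + 30·C(k-1,2) + 12·C(k-1,3).
Continuing: 805, 1184, 1665, 2260.
Summing k = 1..10 (10 terms) gives 6985.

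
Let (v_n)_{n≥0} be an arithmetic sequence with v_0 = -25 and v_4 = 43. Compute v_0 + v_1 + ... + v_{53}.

Common difference d = (43 - (-25)) / (4 - 0) = 17.
v_n = -25 + (n - 0)·17.
v_{53} = 876; S = 54·(-25 + 876)/2 = 22977.

22977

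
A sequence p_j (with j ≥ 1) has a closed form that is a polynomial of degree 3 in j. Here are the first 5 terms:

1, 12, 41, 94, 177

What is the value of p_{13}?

1st diffs: 11, 29, 53, 83.
2nd diffs: 18, 24, 30.
3rd diffs: 6, 6 (constant).
So p_j = j^3 + 3j^2 - 5j + 2.
Evaluating at j = 13 gives p_{13} = 2641.

2641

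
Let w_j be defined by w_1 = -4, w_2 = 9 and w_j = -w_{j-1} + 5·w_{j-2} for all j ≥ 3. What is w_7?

-1684

Iterate the recurrence:
w_3 = -29; w_4 = 74; w_5 = -219; w_6 = 589; w_7 = -1684.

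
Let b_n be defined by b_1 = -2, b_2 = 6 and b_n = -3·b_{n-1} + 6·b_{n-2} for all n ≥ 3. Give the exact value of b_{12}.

Compute successive terms:
b_3 = -30  b_4 = 126  b_5 = -558  b_6 = 2430  b_7 = -10638  b_8 = 46494  b_9 = -203310  b_{10} = 888894  b_{11} = -3886542  b_{12} = 16992990.

16992990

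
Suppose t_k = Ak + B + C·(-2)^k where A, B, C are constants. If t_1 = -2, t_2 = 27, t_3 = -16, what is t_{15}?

Plug in k = 1, 2, 3: A + B - 2C = -2; 2A + B + 4C = 27; 3A + B - 8C = -16.
Subtracting the first from the second: A + 6C = 29.
Subtracting the second from the third: A - 12C = -43.
Solving: C = 4, A = 5, then B = 1.
Hence t_{15} = 5·15 + 1 + 4·(-32768) = -130996.

-130996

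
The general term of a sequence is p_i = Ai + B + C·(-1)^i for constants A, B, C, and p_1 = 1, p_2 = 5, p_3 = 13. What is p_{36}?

209

Write the equations: A + B - C = 1; 2A + B + C = 5; 3A + B - C = 13.
Subtracting the first from the second: A + 2C = 4.
Subtracting the second from the third: A - 2C = 8.
Solving: C = -1, A = 6, then B = -6.
Therefore p_{36} = 216 + (-6) + (-1)·1 = 209.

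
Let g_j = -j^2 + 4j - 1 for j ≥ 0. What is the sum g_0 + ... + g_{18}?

Over j = 0..18: Σj = 171, Σj² = 2109.
Total = (-1)·2109 + (4)·171 + (-1)·19 = -1444.

-1444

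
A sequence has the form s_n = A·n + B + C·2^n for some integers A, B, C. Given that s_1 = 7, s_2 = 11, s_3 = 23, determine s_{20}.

Plug in n = 1, 2, 3: A + B + 2C = 7; 2A + B + 4C = 11; 3A + B + 8C = 23.
Subtracting the first from the second: A + 2C = 4.
Subtracting the second from the third: A + 4C = 12.
Solving: C = 4, A = -4, then B = 3.
So s_n = -4·n + 3 + 4·2^n; at n=20 this is 4194227.

4194227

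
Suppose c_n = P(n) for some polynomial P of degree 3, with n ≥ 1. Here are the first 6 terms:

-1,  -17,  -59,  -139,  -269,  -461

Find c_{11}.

1st diffs: -16, -42, -80, -130, -192.
2nd diffs: -26, -38, -50, -62.
3rd diffs: -12, -12, -12 (constant).
Newton forward-difference form: c_n = -1 + (-16)·C(n-1,1) + (-26)·C(n-1,2) + (-12)·C(n-1,3).
At n = 11: n-1 = 10, so c_{11} = -1 - 160 - 1170 - 1440 = -2771.

-2771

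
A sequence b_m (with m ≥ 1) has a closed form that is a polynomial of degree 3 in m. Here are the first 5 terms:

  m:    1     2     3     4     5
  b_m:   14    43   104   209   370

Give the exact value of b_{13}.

5114

1st diffs: 29, 61, 105, 161.
2nd diffs: 32, 44, 56.
3rd diffs: 12, 12 (constant).
So b_m = 2m^3 + 4m^2 + 3m + 5.
Evaluating at m = 13 gives b_{13} = 5114.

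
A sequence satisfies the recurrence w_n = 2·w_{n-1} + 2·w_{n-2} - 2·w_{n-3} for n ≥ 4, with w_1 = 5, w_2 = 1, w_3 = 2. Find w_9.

-336

Step forward from the initial values:
w_4 = -4  w_5 = -6  w_6 = -24  w_7 = -52  w_8 = -140  w_9 = -336.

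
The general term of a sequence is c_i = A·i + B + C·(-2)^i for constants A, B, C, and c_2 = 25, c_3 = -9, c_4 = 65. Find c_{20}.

Plug in i = 2, 3, 4: 2A + B + 4C = 25; 3A + B - 8C = -9; 4A + B + 16C = 65.
Subtracting the first from the second: A - 12C = -34.
Subtracting the second from the third: A + 24C = 74.
Solving: C = 3, A = 2, then B = 9.
Hence c_{20} = 2·20 + 9 + 3·1048576 = 3145777.

3145777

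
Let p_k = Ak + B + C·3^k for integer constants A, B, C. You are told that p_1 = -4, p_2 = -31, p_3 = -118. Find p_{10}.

Plug in k = 1, 2, 3: A + B + 3C = -4; 2A + B + 9C = -31; 3A + B + 27C = -118.
Subtracting the first from the second: A + 6C = -27.
Subtracting the second from the third: A + 18C = -87.
Solving: C = -5, A = 3, then B = 8.
So p_k = 3·k + 8 + (-5)·3^k; at k=10 this is -295207.

-295207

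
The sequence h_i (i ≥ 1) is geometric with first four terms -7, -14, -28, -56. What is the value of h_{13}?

Common ratio r = 2.
h_i = (-7)·2^(i-1).
h_{13} = (-7)·2^12 = -28672.

-28672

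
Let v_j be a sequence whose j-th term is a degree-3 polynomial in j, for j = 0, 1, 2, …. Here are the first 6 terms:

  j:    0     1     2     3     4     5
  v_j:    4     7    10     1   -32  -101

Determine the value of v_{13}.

1st diffs: 3, 3, -9, -33, -69.
2nd diffs: 0, -12, -24, -36.
3rd diffs: -12, -12, -12 (constant).
Newton forward-difference form: v_j = 4 + 3·C(j,1) + (-12)·C(j,3).
At j = 13: j = 13, so v_{13} = 4 + 39 - 3432 = -3389.

-3389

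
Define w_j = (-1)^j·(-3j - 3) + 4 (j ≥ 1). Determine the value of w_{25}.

(-1)^25 = -1; -3j - 3 at j=25 is -78; so w_{25} = 82.

82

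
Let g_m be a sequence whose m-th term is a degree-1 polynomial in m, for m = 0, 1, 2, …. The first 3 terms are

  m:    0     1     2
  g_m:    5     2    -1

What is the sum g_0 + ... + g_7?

1st diffs: -3, -3 (constant).
So g_m = -3m + 5.
Continuing: …, -4, -7, -10, -13, …, g_7 = -16.
Summing m = 0..7 (8 terms) gives -44.

-44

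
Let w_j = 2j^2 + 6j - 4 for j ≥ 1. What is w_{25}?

w_{25} = 2·25^2 + 6·25 - 4 = 1396.

1396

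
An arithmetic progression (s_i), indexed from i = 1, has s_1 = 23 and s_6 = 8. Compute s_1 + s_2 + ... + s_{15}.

Common difference d = (8 - 23) / (6 - 1) = -3.
s_i = 23 + (i - 1)·(-3).
s_{15} = -19; S = 15·(23 + (-19))/2 = 30.

30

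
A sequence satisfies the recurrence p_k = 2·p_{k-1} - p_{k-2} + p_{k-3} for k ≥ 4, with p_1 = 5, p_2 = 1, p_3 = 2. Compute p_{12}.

Step forward from the initial values:
p_4 = 8; p_5 = 15; p_6 = 24; p_7 = 41; p_8 = 73; p_9 = 129; p_{10} = 226; p_{11} = 396; p_{12} = 695.

695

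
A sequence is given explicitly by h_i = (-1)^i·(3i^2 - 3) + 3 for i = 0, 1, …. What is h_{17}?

-861

(-1)^17 = -1; 3i^2 - 3 at i=17 is 864; so h_{17} = -861.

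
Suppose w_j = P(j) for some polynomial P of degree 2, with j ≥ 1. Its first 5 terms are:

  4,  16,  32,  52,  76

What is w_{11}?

304

1st diffs: 12, 16, 20, 24.
2nd diffs: 4, 4, 4 (constant).
Newton forward-difference form: w_j = 4 + 12·C(j-1,1) + 4·C(j-1,2).
At j = 11: j-1 = 10, so w_{11} = 4 + 120 + 180 = 304.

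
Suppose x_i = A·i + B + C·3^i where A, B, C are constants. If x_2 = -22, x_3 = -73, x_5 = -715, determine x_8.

At i = 2, 3, 5: 2A + B + 9C = -22; 3A + B + 27C = -73; 5A + B + 243C = -715.
Subtracting the first from the second: A + 18C = -51.
Subtracting the second from the third: 2A + 216C = -642.
Solving: C = -3, A = 3, then B = -1.
So x_i = 3·i + (-1) + (-3)·3^i; at i=8 this is -19660.

-19660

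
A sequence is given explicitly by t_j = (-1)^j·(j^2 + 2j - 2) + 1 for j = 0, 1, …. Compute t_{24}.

(-1)^24 = 1; j^2 + 2j - 2 at j=24 is 622; so t_{24} = 623.

623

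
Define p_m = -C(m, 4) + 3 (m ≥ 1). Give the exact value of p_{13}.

C(13, 4) = 715, so p_{13} = -712.

-712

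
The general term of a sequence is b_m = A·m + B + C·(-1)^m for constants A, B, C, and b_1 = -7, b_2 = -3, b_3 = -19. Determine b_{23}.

-139

The three given values yield: A + B - C = -7; 2A + B + C = -3; 3A + B - C = -19.
Subtracting the first from the second: A + 2C = 4.
Subtracting the second from the third: A - 2C = -16.
Solving: C = 5, A = -6, then B = 4.
So b_m = -6·m + 4 + 5·(-1)^m; at m=23 this is -139.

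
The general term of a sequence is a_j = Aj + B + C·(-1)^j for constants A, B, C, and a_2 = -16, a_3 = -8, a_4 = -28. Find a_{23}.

-128

The three given values yield: 2A + B + C = -16; 3A + B - C = -8; 4A + B + C = -28.
Subtracting the first from the second: A - 2C = 8.
Subtracting the second from the third: A + 2C = -20.
Solving: C = -7, A = -6, then B = 3.
So a_j = -6·j + 3 + (-7)·(-1)^j; at j=23 this is -128.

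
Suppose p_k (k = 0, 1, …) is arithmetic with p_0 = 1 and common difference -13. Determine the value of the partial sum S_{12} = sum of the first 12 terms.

-846

p_k = 1 + (k - 0)·(-13).
p_{11} = -142; S = 12·(1 + (-142))/2 = -846.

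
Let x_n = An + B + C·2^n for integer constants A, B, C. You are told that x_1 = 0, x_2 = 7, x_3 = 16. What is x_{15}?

Plug in n = 1, 2, 3: A + B + 2C = 0; 2A + B + 4C = 7; 3A + B + 8C = 16.
Subtracting the first from the second: A + 2C = 7.
Subtracting the second from the third: A + 4C = 9.
Solving: C = 1, A = 5, then B = -7.
Hence x_{15} = 5·15 + (-7) + 1·32768 = 32836.

32836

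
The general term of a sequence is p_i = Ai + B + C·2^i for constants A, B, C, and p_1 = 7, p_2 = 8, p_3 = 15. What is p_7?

355

At i = 1, 2, 3: A + B + 2C = 7; 2A + B + 4C = 8; 3A + B + 8C = 15.
Subtracting the first from the second: A + 2C = 1.
Subtracting the second from the third: A + 4C = 7.
Solving: C = 3, A = -5, then B = 6.
Therefore p_7 = -35 + 6 + 3·128 = 355.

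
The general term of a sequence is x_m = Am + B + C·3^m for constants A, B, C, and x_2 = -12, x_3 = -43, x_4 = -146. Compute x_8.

At m = 2, 3, 4: 2A + B + 9C = -12; 3A + B + 27C = -43; 4A + B + 81C = -146.
Subtracting the first from the second: A + 18C = -31.
Subtracting the second from the third: A + 54C = -103.
Solving: C = -2, A = 5, then B = -4.
So x_m = 5·m + (-4) + (-2)·3^m; at m=8 this is -13086.

-13086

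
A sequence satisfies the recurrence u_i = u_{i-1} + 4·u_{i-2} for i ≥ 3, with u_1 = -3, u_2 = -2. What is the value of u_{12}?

u_3 = -14; u_4 = -22; u_5 = -78; u_6 = -166; u_7 = -478; u_8 = -1142; u_9 = -3054; u_{10} = -7622; u_{11} = -19838; u_{12} = -50326.

-50326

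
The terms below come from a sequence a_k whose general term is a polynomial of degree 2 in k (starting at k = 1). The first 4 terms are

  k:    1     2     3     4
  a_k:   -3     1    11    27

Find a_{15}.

1st diffs: 4, 10, 16.
2nd diffs: 6, 6 (constant).
Newton forward-difference form: a_k = -3 + 4·C(k-1,1) + 6·C(k-1,2).
At k = 15: k-1 = 14, so a_{15} = -3 + 56 + 546 = 599.

599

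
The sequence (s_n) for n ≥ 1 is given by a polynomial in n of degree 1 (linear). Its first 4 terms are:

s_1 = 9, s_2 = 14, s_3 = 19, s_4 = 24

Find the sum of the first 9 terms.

1st diffs: 5, 5, 5 (constant).
So s_n = 5n + 4.
Continuing: …, 29, 34, 39, 44, …, s_9 = 49.
Summing n = 1..9 (9 terms) gives 261.

261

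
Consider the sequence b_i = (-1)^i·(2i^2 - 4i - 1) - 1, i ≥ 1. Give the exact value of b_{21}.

-798

(-1)^21 = -1; 2i^2 - 4i - 1 at i=21 is 797; so b_{21} = -798.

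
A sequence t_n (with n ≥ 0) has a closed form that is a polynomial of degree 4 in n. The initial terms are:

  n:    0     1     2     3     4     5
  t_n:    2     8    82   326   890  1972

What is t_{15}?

1st diffs: 6, 74, 244, 564, 1082.
2nd diffs: 68, 170, 320, 518.
3rd diffs: 102, 150, 198.
4th diffs: 48, 48 (constant).
Newton forward-difference form: t_n = 2 + 6·C(n,1) + 68·C(n,2) + 102·C(n,3) + 48·C(n,4).
At n = 15: n = 15, so t_{15} = 2 + 90 + 7140 + 46410 + 65520 = 119162.

119162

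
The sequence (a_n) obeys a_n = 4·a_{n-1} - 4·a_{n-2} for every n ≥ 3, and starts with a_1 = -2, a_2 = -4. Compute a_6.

a_3 = -8  a_4 = -16  a_5 = -32  a_6 = -64.
(Characteristic roots are 2 and 2.)

-64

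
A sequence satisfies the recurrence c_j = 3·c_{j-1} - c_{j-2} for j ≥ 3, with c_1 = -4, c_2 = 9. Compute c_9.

10391

Applying the relation repeatedly:
c_3 = 31;  c_4 = 84;  c_5 = 221;  c_6 = 579;  c_7 = 1516;  c_8 = 3969;  c_9 = 10391.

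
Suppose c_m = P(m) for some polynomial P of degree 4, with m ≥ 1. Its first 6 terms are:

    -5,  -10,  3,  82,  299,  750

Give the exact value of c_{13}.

23563

1st diffs: -5, 13, 79, 217, 451.
2nd diffs: 18, 66, 138, 234.
3rd diffs: 48, 72, 96.
4th diffs: 24, 24 (constant).
Newton forward-difference form: c_m = -5 + (-5)·C(m-1,1) + 18·C(m-1,2) + 48·C(m-1,3) + 24·C(m-1,4).
At m = 13: m-1 = 12, so c_{13} = -5 - 60 + 1188 + 10560 + 11880 = 23563.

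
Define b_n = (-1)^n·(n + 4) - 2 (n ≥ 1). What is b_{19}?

-25

(-1)^19 = -1; n + 4 at n=19 is 23; so b_{19} = -25.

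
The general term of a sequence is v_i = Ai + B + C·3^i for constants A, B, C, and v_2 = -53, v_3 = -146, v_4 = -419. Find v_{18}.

Plug in i = 2, 3, 4: 2A + B + 9C = -53; 3A + B + 27C = -146; 4A + B + 81C = -419.
Subtracting the first from the second: A + 18C = -93.
Subtracting the second from the third: A + 54C = -273.
Solving: C = -5, A = -3, then B = -2.
Therefore v_{18} = -54 + (-2) + (-5)·387420489 = -1937102501.

-1937102501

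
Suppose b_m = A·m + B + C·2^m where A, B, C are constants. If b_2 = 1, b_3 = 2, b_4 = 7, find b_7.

Plug in m = 2, 3, 4: 2A + B + 4C = 1; 3A + B + 8C = 2; 4A + B + 16C = 7.
Subtracting the first from the second: A + 4C = 1.
Subtracting the second from the third: A + 8C = 5.
Solving: C = 1, A = -3, then B = 3.
Therefore b_7 = -21 + 3 + 1·128 = 110.

110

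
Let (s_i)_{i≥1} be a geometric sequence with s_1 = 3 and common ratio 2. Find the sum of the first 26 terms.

s_i = 3·2^(i-1).
S = 3·(2^26 - 1)/(2 - 1) = 3·(67108864 - 1)/(1) = 201326589.

201326589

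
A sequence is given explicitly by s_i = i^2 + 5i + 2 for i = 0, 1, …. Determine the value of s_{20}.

502

s_{20} = 1·20^2 + 5·20 + 2 = 502.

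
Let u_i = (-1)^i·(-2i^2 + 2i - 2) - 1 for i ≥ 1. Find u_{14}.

-367

(-1)^14 = 1; -2i^2 + 2i - 2 at i=14 is -366; so u_{14} = -367.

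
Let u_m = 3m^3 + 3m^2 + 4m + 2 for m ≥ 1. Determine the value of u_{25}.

48852

u_{25} = 3·25^3 + 3·25^2 + 4·25 + 2 = 48852.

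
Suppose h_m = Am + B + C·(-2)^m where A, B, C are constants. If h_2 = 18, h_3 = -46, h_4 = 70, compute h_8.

1254

At m = 2, 3, 4: 2A + B + 4C = 18; 3A + B - 8C = -46; 4A + B + 16C = 70.
Subtracting the first from the second: A - 12C = -64.
Subtracting the second from the third: A + 24C = 116.
Solving: C = 5, A = -4, then B = 6.
Hence h_8 = -4·8 + 6 + 5·256 = 1254.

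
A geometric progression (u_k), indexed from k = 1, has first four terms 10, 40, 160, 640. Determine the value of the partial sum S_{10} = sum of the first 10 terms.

Common ratio r = 4.
u_k = 10·4^(k-1).
S = 10·(4^10 - 1)/(4 - 1) = 10·(1048576 - 1)/(3) = 3495250.

3495250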